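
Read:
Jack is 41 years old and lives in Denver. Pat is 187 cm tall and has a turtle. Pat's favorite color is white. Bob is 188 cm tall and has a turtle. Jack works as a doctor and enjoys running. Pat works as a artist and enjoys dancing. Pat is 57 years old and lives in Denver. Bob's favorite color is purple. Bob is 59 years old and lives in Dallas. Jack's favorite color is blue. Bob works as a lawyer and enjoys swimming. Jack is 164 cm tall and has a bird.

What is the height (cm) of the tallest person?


Tallest: Bob at 188 cm

188


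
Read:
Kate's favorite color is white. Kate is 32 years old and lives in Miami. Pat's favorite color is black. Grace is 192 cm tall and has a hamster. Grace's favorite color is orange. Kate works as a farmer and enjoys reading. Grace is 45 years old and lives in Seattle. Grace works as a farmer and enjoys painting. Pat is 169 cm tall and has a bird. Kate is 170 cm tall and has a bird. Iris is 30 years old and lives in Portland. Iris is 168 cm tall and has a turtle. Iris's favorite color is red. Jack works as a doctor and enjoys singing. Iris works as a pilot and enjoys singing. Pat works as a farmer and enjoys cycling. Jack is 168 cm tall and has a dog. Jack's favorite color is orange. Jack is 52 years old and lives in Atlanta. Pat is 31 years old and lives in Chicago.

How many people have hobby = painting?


Count: 1

1


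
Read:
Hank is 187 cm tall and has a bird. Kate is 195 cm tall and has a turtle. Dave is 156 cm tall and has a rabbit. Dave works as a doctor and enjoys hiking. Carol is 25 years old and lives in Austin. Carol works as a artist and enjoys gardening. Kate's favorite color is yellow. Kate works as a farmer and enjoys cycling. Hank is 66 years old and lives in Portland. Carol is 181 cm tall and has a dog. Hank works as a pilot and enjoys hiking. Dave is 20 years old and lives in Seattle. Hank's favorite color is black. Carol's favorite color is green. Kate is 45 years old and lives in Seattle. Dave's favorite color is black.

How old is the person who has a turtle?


Person with turtle is Kate, age 45

45


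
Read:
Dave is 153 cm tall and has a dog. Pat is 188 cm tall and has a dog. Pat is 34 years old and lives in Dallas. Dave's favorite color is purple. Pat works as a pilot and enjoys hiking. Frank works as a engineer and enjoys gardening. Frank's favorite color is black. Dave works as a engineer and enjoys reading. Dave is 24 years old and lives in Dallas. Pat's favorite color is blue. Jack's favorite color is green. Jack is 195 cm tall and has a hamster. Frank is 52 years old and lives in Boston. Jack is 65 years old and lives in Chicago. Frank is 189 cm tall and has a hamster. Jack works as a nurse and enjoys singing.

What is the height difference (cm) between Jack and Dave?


|195 - 153| = 42

42


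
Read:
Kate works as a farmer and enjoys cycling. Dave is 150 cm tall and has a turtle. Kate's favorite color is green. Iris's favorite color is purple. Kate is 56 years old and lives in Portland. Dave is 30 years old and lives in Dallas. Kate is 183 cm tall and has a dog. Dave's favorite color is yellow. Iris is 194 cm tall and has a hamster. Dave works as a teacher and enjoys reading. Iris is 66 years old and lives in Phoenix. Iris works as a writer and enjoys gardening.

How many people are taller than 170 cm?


Taller than 170: 2

2


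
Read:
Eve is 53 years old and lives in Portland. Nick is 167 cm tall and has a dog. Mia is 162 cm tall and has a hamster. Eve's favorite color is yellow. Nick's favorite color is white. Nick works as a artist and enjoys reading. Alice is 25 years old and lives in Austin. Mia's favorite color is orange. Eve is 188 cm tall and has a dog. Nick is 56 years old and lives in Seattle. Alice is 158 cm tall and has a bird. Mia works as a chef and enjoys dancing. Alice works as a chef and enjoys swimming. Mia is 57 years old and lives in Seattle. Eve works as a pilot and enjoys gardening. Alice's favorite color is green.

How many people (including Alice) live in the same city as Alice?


Alice lives in Austin. Count = 1

1


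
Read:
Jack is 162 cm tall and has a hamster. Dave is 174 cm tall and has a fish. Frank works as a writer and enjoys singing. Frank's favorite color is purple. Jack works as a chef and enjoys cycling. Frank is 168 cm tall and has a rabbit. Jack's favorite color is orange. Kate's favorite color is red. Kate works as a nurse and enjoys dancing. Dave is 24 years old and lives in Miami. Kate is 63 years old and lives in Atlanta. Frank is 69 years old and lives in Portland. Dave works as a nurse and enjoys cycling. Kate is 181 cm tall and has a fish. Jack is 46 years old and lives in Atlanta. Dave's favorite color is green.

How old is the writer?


The writer is Frank, age 69

69


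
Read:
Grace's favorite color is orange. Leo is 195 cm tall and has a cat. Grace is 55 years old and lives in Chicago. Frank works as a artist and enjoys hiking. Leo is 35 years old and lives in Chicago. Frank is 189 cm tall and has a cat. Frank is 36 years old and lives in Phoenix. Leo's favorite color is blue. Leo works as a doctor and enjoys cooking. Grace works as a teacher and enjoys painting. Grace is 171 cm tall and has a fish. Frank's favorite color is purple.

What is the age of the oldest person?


Oldest: Grace at 55

55


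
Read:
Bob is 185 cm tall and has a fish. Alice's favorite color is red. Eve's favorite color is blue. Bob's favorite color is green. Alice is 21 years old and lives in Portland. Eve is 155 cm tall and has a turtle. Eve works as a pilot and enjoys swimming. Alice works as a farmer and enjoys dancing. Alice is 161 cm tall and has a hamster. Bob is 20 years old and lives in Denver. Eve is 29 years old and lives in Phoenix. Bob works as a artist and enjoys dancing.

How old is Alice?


Alice is 21 years old

21


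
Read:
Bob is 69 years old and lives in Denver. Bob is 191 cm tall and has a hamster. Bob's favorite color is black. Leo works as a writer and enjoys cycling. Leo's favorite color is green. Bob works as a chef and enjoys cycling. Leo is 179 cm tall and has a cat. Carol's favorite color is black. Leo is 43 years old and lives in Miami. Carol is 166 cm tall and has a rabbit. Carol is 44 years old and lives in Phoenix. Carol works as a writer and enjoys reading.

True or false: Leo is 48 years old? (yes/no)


Leo is actually 43. no

no


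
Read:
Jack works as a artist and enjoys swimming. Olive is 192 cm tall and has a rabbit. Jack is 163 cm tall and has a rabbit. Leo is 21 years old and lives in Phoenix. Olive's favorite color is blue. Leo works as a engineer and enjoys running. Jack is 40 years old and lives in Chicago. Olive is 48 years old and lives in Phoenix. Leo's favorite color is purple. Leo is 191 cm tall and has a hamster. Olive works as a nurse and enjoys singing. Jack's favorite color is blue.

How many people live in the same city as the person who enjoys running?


Person with hobby running is Leo, city Phoenix. Count = 2

2


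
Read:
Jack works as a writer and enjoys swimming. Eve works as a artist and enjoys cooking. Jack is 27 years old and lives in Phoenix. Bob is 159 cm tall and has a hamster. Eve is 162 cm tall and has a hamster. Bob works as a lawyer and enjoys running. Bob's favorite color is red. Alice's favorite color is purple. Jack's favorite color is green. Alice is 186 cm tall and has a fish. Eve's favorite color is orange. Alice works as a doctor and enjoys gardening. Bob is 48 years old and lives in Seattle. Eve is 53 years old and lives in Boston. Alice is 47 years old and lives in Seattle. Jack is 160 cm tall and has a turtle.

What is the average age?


Sum=175, n=4, avg=43.75

43.75


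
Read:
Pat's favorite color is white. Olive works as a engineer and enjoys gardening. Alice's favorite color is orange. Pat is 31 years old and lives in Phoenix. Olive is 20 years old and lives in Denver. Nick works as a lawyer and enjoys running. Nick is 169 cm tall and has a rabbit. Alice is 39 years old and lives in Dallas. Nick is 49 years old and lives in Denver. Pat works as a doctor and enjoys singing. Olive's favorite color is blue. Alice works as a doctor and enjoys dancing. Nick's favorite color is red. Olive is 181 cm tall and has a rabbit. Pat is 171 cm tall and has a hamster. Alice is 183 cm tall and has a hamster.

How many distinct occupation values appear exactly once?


Unique occupation values: 2

2


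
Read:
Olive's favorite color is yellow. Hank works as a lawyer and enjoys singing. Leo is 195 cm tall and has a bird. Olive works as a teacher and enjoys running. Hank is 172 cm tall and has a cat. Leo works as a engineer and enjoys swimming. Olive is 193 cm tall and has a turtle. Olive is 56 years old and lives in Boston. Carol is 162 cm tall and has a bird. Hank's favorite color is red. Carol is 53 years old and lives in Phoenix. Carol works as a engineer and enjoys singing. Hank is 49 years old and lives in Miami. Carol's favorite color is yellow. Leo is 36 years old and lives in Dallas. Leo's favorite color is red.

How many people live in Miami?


Count in Miami: 1

1


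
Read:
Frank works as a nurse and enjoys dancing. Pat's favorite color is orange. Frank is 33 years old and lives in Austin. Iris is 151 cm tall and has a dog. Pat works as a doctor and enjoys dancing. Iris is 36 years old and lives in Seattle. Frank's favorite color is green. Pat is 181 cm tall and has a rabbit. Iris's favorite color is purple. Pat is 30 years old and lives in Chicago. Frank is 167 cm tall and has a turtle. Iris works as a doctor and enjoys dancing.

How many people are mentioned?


People: Iris, Pat, Frank. Count = 3

3


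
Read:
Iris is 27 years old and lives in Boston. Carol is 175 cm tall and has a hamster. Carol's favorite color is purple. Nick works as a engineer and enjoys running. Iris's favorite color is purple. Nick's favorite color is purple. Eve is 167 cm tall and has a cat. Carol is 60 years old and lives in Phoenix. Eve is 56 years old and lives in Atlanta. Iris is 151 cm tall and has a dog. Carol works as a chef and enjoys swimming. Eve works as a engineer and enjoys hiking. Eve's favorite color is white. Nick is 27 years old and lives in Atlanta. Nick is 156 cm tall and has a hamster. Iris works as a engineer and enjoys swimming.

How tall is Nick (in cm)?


Nick is 156 cm tall

156


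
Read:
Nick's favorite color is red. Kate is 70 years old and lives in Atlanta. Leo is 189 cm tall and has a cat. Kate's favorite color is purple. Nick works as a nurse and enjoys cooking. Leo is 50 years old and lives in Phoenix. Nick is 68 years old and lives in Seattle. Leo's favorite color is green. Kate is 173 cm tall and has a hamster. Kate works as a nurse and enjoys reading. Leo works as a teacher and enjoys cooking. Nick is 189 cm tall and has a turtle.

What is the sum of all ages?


70+50+68 = 188

188


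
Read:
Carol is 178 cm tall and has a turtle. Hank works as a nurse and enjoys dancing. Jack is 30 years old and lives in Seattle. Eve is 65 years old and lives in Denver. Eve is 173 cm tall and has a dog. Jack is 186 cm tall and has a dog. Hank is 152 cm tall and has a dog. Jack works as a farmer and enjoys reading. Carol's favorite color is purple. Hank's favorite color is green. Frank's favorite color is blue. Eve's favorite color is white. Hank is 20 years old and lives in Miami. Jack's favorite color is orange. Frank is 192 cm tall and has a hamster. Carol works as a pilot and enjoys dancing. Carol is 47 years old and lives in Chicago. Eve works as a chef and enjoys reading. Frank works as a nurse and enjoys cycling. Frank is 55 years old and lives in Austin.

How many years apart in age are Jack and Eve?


30 vs 65, diff = 35

35


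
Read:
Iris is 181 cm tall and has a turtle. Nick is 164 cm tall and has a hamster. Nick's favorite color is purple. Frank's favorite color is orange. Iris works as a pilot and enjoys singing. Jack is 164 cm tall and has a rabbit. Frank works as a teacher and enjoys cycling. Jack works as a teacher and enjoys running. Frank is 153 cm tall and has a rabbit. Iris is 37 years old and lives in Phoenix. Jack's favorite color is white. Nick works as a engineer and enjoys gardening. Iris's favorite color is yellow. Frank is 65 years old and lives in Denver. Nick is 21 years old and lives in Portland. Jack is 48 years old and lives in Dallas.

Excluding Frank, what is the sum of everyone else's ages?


Sum (excluding Frank): 106

106


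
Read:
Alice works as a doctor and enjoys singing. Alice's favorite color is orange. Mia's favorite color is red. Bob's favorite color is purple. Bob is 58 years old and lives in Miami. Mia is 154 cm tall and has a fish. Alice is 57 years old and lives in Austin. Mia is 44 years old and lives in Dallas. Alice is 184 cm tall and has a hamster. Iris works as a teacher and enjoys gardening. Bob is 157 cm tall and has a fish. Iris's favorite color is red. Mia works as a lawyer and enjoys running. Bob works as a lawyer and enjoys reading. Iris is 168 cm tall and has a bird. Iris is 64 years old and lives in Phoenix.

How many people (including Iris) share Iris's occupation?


Iris is a teacher. Count = 1

1


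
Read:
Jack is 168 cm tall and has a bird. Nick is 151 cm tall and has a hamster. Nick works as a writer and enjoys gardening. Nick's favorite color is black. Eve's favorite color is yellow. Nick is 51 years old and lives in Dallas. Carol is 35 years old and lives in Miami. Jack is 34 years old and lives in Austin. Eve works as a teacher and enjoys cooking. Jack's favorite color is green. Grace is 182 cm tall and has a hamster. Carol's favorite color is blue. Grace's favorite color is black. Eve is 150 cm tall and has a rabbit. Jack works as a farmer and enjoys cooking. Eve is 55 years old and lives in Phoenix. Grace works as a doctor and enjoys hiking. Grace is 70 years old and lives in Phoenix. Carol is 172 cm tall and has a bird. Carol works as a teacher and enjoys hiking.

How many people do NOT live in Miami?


Not in Miami: 4

4


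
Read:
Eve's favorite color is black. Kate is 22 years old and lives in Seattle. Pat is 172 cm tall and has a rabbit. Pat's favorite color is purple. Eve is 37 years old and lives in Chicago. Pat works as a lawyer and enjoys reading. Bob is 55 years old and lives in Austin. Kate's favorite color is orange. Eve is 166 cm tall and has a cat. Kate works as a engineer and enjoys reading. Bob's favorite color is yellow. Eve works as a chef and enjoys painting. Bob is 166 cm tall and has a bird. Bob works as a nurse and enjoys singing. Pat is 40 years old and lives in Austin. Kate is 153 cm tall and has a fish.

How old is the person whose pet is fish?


Person with pet=fish is Kate, age 22

22


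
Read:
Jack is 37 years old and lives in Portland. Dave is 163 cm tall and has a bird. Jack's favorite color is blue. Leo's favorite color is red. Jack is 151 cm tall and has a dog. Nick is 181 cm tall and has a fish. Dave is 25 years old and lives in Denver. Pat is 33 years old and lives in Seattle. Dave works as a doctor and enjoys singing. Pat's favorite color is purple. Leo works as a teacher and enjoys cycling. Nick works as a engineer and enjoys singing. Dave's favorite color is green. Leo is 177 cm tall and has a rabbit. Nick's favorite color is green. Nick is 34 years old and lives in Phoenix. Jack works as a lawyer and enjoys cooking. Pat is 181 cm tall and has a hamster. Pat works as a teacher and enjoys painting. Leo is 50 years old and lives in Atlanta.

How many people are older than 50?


Filter: 0

0


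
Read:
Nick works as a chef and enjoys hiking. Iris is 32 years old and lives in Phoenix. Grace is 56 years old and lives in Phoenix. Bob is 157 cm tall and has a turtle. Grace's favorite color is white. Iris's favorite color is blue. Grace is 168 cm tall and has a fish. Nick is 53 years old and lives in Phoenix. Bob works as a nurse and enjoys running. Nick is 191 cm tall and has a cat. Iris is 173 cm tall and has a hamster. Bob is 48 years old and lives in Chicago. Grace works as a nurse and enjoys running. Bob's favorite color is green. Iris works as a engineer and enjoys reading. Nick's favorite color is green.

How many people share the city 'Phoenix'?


Count: 3

3


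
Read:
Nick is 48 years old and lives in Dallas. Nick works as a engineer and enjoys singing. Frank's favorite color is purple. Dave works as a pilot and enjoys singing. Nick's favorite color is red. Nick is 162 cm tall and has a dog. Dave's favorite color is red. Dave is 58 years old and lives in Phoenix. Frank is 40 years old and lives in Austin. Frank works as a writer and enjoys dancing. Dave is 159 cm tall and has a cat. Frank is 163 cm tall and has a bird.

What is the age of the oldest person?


Oldest: Dave at 58

58


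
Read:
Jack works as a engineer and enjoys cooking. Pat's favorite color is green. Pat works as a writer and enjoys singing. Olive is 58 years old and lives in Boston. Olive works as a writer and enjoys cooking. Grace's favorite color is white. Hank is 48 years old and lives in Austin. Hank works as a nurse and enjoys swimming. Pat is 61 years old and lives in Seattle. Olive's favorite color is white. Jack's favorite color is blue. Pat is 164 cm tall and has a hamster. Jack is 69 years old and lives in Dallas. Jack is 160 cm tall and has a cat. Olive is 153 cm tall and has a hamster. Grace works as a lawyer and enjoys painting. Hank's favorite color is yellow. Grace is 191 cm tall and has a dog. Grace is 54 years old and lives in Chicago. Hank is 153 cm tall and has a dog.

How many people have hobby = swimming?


Count: 1

1


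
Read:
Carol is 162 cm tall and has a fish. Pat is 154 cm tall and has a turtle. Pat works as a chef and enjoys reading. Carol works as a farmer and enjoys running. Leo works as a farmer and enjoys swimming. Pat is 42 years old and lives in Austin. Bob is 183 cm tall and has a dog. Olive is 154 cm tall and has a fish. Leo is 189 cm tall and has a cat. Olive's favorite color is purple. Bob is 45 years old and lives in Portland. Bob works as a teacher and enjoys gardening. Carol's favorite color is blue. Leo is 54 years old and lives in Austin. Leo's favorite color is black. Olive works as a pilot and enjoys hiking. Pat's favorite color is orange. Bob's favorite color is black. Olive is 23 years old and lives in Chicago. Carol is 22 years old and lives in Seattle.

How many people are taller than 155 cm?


Taller than 155: 3

3


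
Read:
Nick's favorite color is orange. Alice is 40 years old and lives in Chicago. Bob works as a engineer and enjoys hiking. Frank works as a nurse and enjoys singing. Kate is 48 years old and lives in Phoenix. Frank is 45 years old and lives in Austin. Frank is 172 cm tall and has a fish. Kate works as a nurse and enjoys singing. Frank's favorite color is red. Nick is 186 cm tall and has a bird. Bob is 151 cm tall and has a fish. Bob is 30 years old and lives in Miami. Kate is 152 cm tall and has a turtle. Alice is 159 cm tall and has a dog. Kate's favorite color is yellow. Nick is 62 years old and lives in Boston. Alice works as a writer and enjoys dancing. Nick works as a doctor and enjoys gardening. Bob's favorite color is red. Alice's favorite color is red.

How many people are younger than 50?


Filter: 4

4


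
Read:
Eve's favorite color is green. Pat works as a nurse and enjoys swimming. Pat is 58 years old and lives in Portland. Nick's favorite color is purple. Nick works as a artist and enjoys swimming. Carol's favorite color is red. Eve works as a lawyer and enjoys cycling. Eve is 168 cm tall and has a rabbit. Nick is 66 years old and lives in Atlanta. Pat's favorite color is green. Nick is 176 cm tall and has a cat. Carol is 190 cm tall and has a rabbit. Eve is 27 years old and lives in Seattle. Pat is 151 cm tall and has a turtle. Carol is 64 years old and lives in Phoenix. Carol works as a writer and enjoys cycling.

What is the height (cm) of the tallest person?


Tallest: Carol at 190 cm

190


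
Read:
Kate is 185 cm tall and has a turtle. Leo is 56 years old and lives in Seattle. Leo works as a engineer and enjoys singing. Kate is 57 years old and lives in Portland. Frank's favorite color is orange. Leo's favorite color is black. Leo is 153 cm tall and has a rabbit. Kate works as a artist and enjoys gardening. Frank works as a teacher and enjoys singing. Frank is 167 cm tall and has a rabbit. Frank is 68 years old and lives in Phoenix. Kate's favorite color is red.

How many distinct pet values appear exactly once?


Unique pet values: 1

1


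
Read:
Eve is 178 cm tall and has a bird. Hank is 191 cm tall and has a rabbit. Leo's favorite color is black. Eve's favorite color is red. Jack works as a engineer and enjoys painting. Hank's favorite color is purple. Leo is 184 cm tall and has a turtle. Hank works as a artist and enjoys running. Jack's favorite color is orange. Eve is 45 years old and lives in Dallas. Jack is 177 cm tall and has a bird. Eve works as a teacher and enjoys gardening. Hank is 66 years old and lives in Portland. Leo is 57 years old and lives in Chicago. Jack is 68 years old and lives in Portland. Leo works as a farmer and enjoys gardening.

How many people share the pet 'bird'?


Count: 2

2


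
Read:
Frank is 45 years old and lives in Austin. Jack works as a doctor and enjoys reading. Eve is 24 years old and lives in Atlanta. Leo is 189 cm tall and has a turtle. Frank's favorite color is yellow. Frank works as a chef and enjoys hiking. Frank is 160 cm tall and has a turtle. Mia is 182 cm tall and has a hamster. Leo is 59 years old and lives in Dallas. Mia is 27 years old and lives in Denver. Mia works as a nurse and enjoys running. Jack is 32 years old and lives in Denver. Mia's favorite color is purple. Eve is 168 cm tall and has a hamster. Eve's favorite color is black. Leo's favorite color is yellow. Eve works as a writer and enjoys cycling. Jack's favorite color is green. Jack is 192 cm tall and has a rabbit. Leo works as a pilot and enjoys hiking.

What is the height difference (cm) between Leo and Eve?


|189 - 168| = 21

21


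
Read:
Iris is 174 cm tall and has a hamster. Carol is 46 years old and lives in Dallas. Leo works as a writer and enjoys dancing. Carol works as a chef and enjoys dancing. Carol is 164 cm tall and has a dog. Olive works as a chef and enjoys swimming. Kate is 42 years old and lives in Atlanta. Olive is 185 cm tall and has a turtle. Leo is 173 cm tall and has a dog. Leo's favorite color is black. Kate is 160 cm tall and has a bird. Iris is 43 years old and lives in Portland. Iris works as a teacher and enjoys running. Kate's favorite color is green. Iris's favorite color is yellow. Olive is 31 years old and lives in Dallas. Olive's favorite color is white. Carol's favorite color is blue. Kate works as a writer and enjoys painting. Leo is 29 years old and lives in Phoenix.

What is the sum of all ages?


29+46+43+31+42 = 191

191


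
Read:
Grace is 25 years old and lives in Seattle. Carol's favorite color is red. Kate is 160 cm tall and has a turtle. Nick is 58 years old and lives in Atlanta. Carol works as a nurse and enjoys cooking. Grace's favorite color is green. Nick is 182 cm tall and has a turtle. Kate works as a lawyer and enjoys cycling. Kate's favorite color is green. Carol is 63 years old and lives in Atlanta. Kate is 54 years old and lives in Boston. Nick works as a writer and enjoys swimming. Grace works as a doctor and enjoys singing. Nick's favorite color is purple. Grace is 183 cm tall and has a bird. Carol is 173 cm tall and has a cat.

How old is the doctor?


The doctor is Grace, age 25

25


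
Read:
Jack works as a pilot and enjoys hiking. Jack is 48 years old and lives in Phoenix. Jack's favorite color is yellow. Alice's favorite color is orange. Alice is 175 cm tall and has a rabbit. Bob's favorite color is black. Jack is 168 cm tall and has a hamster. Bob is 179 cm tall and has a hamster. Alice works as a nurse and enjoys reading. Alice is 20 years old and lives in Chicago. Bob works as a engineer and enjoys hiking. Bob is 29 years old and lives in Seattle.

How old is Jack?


Jack is 48 years old

48


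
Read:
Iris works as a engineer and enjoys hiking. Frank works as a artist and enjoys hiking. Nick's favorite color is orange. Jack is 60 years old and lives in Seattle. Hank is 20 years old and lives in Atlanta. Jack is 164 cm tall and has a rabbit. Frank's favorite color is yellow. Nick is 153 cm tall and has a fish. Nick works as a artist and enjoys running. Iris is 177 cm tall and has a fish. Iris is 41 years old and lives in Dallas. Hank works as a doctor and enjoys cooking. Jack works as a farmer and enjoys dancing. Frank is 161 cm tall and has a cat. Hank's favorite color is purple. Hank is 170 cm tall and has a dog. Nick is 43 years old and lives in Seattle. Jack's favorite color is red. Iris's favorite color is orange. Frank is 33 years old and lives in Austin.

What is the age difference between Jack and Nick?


|60 - 43| = 17

17


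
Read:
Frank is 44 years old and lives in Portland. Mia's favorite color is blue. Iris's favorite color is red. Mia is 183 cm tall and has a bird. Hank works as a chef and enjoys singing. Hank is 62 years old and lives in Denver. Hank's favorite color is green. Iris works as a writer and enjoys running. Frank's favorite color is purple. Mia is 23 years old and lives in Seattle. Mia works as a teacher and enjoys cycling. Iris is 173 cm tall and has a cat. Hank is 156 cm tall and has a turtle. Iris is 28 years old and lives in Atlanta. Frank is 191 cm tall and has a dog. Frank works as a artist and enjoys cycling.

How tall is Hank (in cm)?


Hank is 156 cm tall

156


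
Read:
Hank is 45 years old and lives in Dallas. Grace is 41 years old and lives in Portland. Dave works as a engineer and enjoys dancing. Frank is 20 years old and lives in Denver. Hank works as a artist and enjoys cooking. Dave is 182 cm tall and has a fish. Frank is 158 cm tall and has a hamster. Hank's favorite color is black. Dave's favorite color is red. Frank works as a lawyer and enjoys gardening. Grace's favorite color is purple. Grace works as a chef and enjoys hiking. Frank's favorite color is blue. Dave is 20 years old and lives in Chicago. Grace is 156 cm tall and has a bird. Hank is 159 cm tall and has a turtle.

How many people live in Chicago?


Count in Chicago: 1

1


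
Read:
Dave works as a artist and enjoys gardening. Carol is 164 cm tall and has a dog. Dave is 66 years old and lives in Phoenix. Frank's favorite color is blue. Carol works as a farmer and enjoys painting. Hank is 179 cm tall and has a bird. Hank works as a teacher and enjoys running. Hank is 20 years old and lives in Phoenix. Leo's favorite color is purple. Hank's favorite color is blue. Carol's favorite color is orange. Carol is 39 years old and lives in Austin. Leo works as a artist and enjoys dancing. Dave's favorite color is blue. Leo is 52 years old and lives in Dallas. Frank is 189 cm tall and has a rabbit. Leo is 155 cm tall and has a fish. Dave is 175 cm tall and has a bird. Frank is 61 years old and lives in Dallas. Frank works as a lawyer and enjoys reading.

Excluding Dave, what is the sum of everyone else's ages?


Sum (excluding Dave): 172

172


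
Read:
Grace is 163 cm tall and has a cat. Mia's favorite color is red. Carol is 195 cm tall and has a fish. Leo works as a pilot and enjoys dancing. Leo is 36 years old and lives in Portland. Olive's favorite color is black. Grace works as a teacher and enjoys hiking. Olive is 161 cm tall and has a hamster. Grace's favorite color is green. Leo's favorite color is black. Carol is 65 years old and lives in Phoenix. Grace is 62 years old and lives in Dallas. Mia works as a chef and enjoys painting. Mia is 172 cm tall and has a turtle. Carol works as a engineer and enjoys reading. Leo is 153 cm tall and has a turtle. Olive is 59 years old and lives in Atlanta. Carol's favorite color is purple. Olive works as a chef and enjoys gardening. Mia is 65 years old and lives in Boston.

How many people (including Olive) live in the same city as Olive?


Olive lives in Atlanta. Count = 1

1


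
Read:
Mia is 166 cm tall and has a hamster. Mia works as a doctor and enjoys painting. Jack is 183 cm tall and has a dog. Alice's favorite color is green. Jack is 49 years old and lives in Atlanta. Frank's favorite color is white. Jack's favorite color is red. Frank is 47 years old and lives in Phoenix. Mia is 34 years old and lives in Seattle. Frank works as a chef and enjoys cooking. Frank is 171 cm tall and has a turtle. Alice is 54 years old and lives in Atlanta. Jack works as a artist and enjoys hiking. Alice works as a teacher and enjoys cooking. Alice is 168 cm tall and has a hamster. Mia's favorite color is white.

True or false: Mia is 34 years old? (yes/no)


Mia is actually 34. yes

yes


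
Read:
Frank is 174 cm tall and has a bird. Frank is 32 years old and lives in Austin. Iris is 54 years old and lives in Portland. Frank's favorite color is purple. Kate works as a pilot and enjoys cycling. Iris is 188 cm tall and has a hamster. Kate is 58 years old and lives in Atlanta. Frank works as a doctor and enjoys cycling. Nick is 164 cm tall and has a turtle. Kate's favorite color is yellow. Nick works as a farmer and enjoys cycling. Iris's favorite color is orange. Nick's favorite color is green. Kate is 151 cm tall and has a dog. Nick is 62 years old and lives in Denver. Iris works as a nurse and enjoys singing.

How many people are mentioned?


People: Frank, Nick, Iris, Kate. Count = 4

4


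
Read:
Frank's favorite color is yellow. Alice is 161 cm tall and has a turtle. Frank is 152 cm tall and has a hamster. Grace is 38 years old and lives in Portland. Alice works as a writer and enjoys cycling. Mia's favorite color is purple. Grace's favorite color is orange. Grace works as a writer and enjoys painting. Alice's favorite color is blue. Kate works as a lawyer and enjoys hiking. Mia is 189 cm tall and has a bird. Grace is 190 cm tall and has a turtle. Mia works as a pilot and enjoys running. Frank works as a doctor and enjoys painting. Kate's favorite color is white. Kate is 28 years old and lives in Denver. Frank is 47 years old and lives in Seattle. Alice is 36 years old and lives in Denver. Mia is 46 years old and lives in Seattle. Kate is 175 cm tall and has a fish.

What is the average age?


Sum=195, n=5, avg=39

39


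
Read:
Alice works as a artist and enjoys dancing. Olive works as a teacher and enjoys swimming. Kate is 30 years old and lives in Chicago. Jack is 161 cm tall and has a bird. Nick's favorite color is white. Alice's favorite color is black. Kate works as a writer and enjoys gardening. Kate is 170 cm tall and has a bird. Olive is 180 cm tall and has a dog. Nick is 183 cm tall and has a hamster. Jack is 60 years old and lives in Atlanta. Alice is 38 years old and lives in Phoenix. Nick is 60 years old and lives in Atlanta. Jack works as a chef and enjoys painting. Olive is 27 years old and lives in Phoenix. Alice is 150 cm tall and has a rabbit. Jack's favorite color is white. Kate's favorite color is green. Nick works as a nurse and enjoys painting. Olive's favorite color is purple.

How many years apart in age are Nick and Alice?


60 vs 38, diff = 22

22


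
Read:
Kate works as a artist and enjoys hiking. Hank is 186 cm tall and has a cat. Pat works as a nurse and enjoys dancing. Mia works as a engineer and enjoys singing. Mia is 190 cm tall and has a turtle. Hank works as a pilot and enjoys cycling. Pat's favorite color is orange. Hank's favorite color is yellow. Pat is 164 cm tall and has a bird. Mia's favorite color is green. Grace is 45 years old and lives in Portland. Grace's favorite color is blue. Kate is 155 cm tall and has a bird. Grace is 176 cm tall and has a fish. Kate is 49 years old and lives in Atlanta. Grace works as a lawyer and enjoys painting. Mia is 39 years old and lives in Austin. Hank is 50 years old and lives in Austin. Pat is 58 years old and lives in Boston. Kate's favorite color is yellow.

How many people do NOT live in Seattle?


Not in Seattle: 5

5


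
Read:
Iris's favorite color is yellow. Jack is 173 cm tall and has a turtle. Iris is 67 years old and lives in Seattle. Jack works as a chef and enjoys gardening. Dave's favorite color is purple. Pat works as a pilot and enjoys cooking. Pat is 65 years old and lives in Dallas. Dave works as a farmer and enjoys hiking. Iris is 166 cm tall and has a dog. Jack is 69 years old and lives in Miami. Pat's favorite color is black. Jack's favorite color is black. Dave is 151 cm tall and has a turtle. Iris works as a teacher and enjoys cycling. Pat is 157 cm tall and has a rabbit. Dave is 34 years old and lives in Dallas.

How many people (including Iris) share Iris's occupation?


Iris is a teacher. Count = 1

1


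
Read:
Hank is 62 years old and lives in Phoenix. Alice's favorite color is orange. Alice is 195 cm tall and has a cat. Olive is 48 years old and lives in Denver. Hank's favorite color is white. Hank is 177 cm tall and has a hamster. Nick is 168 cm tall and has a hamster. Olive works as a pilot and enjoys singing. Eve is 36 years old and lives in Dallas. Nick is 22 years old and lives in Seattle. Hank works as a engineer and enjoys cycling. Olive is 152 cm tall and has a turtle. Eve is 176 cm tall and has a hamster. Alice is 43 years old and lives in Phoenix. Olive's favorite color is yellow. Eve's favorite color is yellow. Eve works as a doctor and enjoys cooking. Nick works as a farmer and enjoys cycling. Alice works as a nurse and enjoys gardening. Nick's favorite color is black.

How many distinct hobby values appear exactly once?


Unique hobby values: 3

3


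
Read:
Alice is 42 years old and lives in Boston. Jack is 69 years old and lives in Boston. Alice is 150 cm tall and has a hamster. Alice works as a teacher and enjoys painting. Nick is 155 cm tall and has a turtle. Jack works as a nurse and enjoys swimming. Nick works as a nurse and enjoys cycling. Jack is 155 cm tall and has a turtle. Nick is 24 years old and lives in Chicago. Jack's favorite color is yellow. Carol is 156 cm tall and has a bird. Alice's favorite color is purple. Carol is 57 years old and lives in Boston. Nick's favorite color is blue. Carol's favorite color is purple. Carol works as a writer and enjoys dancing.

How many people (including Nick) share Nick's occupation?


Nick is a nurse. Count = 2

2


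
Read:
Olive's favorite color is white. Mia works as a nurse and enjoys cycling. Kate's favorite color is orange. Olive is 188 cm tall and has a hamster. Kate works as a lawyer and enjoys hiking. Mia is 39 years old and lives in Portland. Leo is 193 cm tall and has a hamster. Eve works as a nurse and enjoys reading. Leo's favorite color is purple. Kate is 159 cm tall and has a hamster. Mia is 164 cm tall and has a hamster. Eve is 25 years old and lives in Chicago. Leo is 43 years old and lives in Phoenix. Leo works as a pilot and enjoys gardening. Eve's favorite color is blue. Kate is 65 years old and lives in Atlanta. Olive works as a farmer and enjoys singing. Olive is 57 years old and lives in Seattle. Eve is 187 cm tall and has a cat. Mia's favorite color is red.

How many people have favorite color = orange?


Count: 1

1


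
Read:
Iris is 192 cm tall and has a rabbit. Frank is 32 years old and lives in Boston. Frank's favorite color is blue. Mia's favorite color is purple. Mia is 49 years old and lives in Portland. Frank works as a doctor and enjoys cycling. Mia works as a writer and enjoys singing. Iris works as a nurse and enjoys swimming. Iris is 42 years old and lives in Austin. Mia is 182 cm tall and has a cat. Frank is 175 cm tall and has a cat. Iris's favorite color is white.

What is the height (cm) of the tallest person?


Tallest: Iris at 192 cm

192


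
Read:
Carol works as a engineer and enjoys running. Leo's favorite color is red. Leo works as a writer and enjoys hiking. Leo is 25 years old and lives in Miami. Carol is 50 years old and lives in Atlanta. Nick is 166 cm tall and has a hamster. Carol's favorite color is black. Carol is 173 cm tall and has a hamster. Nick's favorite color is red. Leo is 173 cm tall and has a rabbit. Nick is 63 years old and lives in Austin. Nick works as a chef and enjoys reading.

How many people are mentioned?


People: Leo, Carol, Nick. Count = 3

3


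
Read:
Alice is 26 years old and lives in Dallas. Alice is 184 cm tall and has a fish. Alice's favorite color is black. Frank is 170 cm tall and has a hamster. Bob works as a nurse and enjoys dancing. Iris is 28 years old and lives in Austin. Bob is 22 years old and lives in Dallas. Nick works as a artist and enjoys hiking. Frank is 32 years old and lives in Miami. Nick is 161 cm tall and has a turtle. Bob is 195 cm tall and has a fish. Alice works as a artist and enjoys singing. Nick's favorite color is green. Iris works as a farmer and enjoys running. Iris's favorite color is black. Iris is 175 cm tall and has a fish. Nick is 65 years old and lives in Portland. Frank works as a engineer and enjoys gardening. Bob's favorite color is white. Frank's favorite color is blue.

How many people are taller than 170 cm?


Taller than 170: 3

3


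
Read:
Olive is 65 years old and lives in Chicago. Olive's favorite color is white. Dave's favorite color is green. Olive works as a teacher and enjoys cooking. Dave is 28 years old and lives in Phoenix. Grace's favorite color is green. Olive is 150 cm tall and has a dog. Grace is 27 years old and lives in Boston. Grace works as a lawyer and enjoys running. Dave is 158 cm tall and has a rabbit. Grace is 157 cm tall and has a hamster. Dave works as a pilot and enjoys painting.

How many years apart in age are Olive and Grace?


65 vs 27, diff = 38

38


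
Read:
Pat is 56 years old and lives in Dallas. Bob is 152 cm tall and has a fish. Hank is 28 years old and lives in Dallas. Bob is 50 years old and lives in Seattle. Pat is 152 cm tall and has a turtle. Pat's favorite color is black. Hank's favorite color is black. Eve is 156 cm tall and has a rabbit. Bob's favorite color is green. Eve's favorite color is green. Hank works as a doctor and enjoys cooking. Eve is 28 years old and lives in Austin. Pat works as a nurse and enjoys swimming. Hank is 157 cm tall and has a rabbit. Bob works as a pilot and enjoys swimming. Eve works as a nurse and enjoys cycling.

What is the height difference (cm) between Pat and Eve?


|152 - 156| = 4

4


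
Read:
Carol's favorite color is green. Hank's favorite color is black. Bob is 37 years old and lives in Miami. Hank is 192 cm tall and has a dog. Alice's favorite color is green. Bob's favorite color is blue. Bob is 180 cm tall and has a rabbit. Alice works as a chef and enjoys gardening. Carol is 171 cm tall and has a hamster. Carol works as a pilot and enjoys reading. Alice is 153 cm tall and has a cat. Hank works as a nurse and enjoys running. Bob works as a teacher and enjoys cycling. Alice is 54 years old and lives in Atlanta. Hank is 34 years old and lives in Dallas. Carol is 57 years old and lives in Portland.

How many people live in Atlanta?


Count in Atlanta: 1

1


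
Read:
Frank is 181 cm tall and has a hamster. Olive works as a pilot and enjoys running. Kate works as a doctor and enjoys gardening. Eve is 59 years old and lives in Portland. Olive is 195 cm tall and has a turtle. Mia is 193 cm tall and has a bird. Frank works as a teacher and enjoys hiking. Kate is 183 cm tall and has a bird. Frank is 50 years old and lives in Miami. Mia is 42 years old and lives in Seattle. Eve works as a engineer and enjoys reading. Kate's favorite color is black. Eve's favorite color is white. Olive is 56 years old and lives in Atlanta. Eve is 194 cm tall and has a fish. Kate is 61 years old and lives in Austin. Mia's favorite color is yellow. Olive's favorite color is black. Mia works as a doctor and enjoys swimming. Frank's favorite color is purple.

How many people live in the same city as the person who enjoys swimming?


Person with hobby swimming is Mia, city Seattle. Count = 1

1


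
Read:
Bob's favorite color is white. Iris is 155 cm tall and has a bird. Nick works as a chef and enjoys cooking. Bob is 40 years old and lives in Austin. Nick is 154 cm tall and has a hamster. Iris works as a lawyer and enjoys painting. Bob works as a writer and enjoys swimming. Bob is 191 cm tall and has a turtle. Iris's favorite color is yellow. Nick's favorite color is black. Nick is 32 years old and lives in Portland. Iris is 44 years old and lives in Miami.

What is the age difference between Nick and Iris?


|32 - 44| = 12

12
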